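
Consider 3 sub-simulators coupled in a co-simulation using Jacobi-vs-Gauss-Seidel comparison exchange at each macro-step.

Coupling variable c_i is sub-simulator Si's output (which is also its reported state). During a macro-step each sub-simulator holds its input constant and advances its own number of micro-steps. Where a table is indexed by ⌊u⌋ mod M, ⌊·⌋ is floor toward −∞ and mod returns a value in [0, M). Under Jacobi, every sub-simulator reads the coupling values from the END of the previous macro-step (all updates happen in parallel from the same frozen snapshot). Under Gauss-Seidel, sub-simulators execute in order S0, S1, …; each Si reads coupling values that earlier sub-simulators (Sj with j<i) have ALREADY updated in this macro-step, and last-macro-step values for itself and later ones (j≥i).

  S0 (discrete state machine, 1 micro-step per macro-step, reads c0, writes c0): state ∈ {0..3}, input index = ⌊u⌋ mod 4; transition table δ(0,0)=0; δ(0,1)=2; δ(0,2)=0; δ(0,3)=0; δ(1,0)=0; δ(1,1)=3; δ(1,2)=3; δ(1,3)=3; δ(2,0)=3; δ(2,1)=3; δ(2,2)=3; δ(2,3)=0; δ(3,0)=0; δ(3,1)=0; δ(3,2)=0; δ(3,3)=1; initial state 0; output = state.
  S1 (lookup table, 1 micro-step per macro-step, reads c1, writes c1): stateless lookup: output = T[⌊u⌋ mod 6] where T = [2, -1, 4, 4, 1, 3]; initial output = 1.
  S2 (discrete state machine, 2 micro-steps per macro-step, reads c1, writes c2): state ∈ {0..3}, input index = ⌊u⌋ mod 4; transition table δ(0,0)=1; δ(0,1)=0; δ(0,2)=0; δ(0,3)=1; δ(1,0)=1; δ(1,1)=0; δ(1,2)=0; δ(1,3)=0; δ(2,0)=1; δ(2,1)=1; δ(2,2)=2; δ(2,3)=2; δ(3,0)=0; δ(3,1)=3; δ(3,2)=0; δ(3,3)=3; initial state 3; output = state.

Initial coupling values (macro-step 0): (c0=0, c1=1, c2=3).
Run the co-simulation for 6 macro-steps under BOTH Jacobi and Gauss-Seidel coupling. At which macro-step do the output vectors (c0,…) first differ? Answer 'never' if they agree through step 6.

first divergence at macro-step: 3

[Jacobi] macro 1: S0 reads c0=0 → after 1×micro: 0; S1 reads c1=1 → after 1×micro: -1; S2 reads c1=1 → after 2×micro: 3 ⇒ (c0=0, c1=-1, c2=3)
[Jacobi] macro 2: S0 reads c0=0 → after 1×micro: 0; S1 reads c1=-1 → after 1×micro: 3; S2 reads c1=-1 → after 2×micro: 3 ⇒ (c0=0, c1=3, c2=3)
[Jacobi] macro 3: S0 reads c0=0 → after 1×micro: 0; S1 reads c1=3 → after 1×micro: 4; S2 reads c1=3 → after 2×micro: 3 ⇒ (c0=0, c1=4, c2=3)
[Jacobi] macro 4: S0 reads c0=0 → after 1×micro: 0; S1 reads c1=4 → after 1×micro: 1; S2 reads c1=4 → after 2×micro: 1 ⇒ (c0=0, c1=1, c2=1)
[Jacobi] macro 5: S0 reads c0=0 → after 1×micro: 0; S1 reads c1=1 → after 1×micro: -1; S2 reads c1=1 → after 2×micro: 0 ⇒ (c0=0, c1=-1, c2=0)
[Jacobi] macro 6: S0 reads c0=0 → after 1×micro: 0; S1 reads c1=-1 → after 1×micro: 3; S2 reads c1=-1 → after 2×micro: 0 ⇒ (c0=0, c1=3, c2=0)
[Gauss-Seidel] macro 1: S0 reads c0=0 → after 1×micro: 0; S1 reads c1=1 → after 1×micro: -1; S2 reads c1=-1 → after 2×micro: 3 ⇒ (c0=0, c1=-1, c2=3)
[Gauss-Seidel] macro 2: S0 reads c0=0 → after 1×micro: 0; S1 reads c1=-1 → after 1×micro: 3; S2 reads c1=3 → after 2×micro: 3 ⇒ (c0=0, c1=3, c2=3)
[Gauss-Seidel] macro 3: S0 reads c0=0 → after 1×micro: 0; S1 reads c1=3 → after 1×micro: 4; S2 reads c1=4 → after 2×micro: 1 ⇒ (c0=0, c1=4, c2=1)
[Gauss-Seidel] macro 4: S0 reads c0=0 → after 1×micro: 0; S1 reads c1=4 → after 1×micro: 1; S2 reads c1=1 → after 2×micro: 0 ⇒ (c0=0, c1=1, c2=0)
[Gauss-Seidel] macro 5: S0 reads c0=0 → after 1×micro: 0; S1 reads c1=1 → after 1×micro: -1; S2 reads c1=-1 → after 2×micro: 0 ⇒ (c0=0, c1=-1, c2=0)
[Gauss-Seidel] macro 6: S0 reads c0=0 → after 1×micro: 0; S1 reads c1=-1 → after 1×micro: 3; S2 reads c1=3 → after 2×micro: 0 ⇒ (c0=0, c1=3, c2=0)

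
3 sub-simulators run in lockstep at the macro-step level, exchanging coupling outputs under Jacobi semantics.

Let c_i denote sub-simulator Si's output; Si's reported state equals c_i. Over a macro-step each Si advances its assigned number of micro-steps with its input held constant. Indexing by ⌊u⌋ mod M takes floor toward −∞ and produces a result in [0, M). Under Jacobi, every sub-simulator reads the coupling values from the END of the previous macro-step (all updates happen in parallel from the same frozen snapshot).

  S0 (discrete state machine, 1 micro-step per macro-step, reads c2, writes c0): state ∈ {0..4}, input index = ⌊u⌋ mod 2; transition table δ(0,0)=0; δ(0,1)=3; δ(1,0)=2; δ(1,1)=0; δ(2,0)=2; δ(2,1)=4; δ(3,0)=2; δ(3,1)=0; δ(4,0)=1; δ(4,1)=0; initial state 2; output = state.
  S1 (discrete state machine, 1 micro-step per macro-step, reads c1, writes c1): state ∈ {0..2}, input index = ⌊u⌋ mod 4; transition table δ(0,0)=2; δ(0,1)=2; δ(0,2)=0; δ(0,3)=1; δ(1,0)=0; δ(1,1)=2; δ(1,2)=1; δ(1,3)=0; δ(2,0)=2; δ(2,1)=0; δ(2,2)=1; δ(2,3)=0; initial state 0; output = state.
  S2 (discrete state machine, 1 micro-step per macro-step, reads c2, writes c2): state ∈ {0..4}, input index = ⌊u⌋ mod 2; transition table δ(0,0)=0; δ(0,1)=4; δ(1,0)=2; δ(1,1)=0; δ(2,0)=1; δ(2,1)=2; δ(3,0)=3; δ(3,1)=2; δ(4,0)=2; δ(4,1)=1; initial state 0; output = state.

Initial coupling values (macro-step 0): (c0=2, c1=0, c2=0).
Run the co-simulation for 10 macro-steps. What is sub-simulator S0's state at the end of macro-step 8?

S0 state at macro-step 8 = 2

macro 1: S0 reads c2=0 → after 1×micro: 2; S1 reads c1=0 → after 1×micro: 2; S2 reads c2=0 → after 1×micro: 0 ⇒ (c0=2, c1=2, c2=0)
macro 2: S0 reads c2=0 → after 1×micro: 2; S1 reads c1=2 → after 1×micro: 1; S2 reads c2=0 → after 1×micro: 0 ⇒ (c0=2, c1=1, c2=0)
macro 3: S0 reads c2=0 → after 1×micro: 2; S1 reads c1=1 → after 1×micro: 2; S2 reads c2=0 → after 1×micro: 0 ⇒ (c0=2, c1=2, c2=0)
macro 4: S0 reads c2=0 → after 1×micro: 2; S1 reads c1=2 → after 1×micro: 1; S2 reads c2=0 → after 1×micro: 0 ⇒ (c0=2, c1=1, c2=0)
macro 5: S0 reads c2=0 → after 1×micro: 2; S1 reads c1=1 → after 1×micro: 2; S2 reads c2=0 → after 1×micro: 0 ⇒ (c0=2, c1=2, c2=0)
macro 6: S0 reads c2=0 → after 1×micro: 2; S1 reads c1=2 → after 1×micro: 1; S2 reads c2=0 → after 1×micro: 0 ⇒ (c0=2, c1=1, c2=0)
macro 7: S0 reads c2=0 → after 1×micro: 2; S1 reads c1=1 → after 1×micro: 2; S2 reads c2=0 → after 1×micro: 0 ⇒ (c0=2, c1=2, c2=0)
macro 8: S0 reads c2=0 → after 1×micro: 2; S1 reads c1=2 → after 1×micro: 1; S2 reads c2=0 → after 1×micro: 0 ⇒ (c0=2, c1=1, c2=0)
macro 9: S0 reads c2=0 → after 1×micro: 2; S1 reads c1=1 → after 1×micro: 2; S2 reads c2=0 → after 1×micro: 0 ⇒ (c0=2, c1=2, c2=0)
macro 10: S0 reads c2=0 → after 1×micro: 2; S1 reads c1=2 → after 1×micro: 1; S2 reads c2=0 → after 1×micro: 0 ⇒ (c0=2, c1=1, c2=0)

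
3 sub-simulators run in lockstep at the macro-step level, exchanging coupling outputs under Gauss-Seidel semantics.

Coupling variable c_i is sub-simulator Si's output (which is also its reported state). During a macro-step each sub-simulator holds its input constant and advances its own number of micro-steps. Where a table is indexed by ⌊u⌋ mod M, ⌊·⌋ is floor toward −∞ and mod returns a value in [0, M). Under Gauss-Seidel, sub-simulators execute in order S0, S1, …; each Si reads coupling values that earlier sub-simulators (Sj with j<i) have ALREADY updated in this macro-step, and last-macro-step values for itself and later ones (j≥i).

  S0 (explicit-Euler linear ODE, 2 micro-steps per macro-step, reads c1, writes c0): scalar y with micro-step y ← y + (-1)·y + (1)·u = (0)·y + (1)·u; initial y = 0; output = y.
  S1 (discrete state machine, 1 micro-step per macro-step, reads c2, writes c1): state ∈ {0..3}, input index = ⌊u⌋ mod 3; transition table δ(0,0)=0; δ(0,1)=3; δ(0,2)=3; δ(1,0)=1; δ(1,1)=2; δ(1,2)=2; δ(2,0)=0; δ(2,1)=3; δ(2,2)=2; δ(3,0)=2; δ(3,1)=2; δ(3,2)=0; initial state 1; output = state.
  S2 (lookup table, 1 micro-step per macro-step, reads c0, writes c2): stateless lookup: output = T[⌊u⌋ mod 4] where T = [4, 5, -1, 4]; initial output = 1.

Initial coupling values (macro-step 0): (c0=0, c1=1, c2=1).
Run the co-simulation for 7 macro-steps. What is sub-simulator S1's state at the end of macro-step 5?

macro 1: S0 reads c1=1 → after 2×micro: 1; S1 reads c2=1 → after 1×micro: 2; S2 reads c0=1 → after 1×micro: 5 ⇒ (c0=1, c1=2, c2=5)
macro 2: S0 reads c1=2 → after 2×micro: 2; S1 reads c2=5 → after 1×micro: 2; S2 reads c0=2 → after 1×micro: -1 ⇒ (c0=2, c1=2, c2=-1)
macro 3: S0 reads c1=2 → after 2×micro: 2; S1 reads c2=-1 → after 1×micro: 2; S2 reads c0=2 → after 1×micro: -1 ⇒ (c0=2, c1=2, c2=-1)
macro 4: S0 reads c1=2 → after 2×micro: 2; S1 reads c2=-1 → after 1×micro: 2; S2 reads c0=2 → after 1×micro: -1 ⇒ (c0=2, c1=2, c2=-1)
macro 5: S0 reads c1=2 → after 2×micro: 2; S1 reads c2=-1 → after 1×micro: 2; S2 reads c0=2 → after 1×micro: -1 ⇒ (c0=2, c1=2, c2=-1)
macro 6: S0 reads c1=2 → after 2×micro: 2; S1 reads c2=-1 → after 1×micro: 2; S2 reads c0=2 → after 1×micro: -1 ⇒ (c0=2, c1=2, c2=-1)
macro 7: S0 reads c1=2 → after 2×micro: 2; S1 reads c2=-1 → after 1×micro: 2; S2 reads c0=2 → after 1×micro: -1 ⇒ (c0=2, c1=2, c2=-1)

S1 state at macro-step 5 = 2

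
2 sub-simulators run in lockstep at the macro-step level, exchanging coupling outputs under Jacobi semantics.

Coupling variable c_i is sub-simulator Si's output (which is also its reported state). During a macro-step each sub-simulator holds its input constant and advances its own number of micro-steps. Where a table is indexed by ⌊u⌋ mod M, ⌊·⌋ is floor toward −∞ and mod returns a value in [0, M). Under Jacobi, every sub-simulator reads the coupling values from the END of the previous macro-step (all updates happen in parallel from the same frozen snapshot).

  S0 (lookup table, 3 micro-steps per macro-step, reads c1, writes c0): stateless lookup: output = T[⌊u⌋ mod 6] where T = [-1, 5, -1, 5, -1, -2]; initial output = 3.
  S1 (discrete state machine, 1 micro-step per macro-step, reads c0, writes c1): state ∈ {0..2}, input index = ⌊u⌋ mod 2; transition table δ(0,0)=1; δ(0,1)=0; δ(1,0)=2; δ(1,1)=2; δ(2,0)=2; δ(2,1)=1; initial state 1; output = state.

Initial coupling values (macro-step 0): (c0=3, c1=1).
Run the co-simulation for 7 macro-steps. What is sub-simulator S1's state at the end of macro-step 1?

S1 state at macro-step 1 = 2

macro 1: S0 reads c1=1 → after 3×micro: 5; S1 reads c0=3 → after 1×micro: 2 ⇒ (c0=5, c1=2)
macro 2: S0 reads c1=2 → after 3×micro: -1; S1 reads c0=5 → after 1×micro: 1 ⇒ (c0=-1, c1=1)
macro 3: S0 reads c1=1 → after 3×micro: 5; S1 reads c0=-1 → after 1×micro: 2 ⇒ (c0=5, c1=2)
macro 4: S0 reads c1=2 → after 3×micro: -1; S1 reads c0=5 → after 1×micro: 1 ⇒ (c0=-1, c1=1)
macro 5: S0 reads c1=1 → after 3×micro: 5; S1 reads c0=-1 → after 1×micro: 2 ⇒ (c0=5, c1=2)
macro 6: S0 reads c1=2 → after 3×micro: -1; S1 reads c0=5 → after 1×micro: 1 ⇒ (c0=-1, c1=1)
macro 7: S0 reads c1=1 → after 3×micro: 5; S1 reads c0=-1 → after 1×micro: 2 ⇒ (c0=5, c1=2)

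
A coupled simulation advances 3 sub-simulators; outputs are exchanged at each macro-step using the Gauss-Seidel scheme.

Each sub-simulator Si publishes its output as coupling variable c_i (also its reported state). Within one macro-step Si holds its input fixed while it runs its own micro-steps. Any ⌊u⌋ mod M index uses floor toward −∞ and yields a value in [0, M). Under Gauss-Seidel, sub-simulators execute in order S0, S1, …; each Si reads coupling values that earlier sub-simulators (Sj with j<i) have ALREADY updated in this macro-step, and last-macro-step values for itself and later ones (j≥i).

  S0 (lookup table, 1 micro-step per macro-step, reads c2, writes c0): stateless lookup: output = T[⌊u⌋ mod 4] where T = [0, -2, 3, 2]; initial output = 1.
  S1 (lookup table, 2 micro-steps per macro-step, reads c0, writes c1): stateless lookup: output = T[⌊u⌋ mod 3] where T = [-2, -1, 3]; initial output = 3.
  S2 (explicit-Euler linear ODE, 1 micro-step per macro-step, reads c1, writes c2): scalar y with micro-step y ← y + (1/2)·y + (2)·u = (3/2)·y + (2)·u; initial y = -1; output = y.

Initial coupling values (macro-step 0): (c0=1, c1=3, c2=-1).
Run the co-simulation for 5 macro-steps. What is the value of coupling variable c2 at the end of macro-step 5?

c2 at macro-step 5 = -311/32

macro 1: S0 reads c2=-1 → after 1×micro: 2; S1 reads c0=2 → after 2×micro: 3; S2 reads c1=3 → after 1×micro: 9/2 ⇒ (c0=2, c1=3, c2=9/2)
macro 2: S0 reads c2=9/2 → after 1×micro: 0; S1 reads c0=0 → after 2×micro: -2; S2 reads c1=-2 → after 1×micro: 11/4 ⇒ (c0=0, c1=-2, c2=11/4)
macro 3: S0 reads c2=11/4 → after 1×micro: 3; S1 reads c0=3 → after 2×micro: -2; S2 reads c1=-2 → after 1×micro: 1/8 ⇒ (c0=3, c1=-2, c2=1/8)
macro 4: S0 reads c2=1/8 → after 1×micro: 0; S1 reads c0=0 → after 2×micro: -2; S2 reads c1=-2 → after 1×micro: -61/16 ⇒ (c0=0, c1=-2, c2=-61/16)
macro 5: S0 reads c2=-61/16 → after 1×micro: 0; S1 reads c0=0 → after 2×micro: -2; S2 reads c1=-2 → after 1×micro: -311/32 ⇒ (c0=0, c1=-2, c2=-311/32)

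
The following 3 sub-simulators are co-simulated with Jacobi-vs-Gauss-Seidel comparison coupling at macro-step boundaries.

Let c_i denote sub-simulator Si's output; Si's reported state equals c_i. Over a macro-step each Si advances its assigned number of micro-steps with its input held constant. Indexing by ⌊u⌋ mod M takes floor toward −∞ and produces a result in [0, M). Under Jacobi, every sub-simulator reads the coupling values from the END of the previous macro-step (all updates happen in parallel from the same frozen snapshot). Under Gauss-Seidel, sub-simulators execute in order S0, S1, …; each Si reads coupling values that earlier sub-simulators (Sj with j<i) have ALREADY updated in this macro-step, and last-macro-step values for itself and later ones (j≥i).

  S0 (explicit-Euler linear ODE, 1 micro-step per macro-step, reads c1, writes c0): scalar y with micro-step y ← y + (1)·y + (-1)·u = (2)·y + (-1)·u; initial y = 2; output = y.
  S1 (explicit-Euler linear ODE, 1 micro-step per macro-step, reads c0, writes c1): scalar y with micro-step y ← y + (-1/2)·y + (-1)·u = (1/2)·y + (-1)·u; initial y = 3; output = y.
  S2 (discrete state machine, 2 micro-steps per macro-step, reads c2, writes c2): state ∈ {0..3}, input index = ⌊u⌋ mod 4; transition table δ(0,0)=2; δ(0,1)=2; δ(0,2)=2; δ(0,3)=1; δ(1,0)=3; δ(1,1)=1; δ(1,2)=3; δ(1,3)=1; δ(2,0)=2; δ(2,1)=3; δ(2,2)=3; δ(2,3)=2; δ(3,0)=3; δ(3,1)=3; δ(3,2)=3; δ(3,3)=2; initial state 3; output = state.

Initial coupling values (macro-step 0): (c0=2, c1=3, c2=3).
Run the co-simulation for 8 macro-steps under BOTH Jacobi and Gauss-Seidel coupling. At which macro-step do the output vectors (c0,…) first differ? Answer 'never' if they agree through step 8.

[Jacobi] macro 1: S0 reads c1=3 → after 1×micro: 1; S1 reads c0=2 → after 1×micro: -1/2; S2 reads c2=3 → after 2×micro: 2 ⇒ (c0=1, c1=-1/2, c2=2)
[Jacobi] macro 2: S0 reads c1=-1/2 → after 1×micro: 5/2; S1 reads c0=1 → after 1×micro: -5/4; S2 reads c2=2 → after 2×micro: 3 ⇒ (c0=5/2, c1=-5/4, c2=3)
[Jacobi] macro 3: S0 reads c1=-5/4 → after 1×micro: 25/4; S1 reads c0=5/2 → after 1×micro: -25/8; S2 reads c2=3 → after 2×micro: 2 ⇒ (c0=25/4, c1=-25/8, c2=2)
[Jacobi] macro 4: S0 reads c1=-25/8 → after 1×micro: 125/8; S1 reads c0=25/4 → after 1×micro: -125/16; S2 reads c2=2 → after 2×micro: 3 ⇒ (c0=125/8, c1=-125/16, c2=3)
[Jacobi] macro 5: S0 reads c1=-125/16 → after 1×micro: 625/16; S1 reads c0=125/8 → after 1×micro: -625/32; S2 reads c2=3 → after 2×micro: 2 ⇒ (c0=625/16, c1=-625/32, c2=2)
[Jacobi] macro 6: S0 reads c1=-625/32 → after 1×micro: 3125/32; S1 reads c0=625/16 → after 1×micro: -3125/64; S2 reads c2=2 → after 2×micro: 3 ⇒ (c0=3125/32, c1=-3125/64, c2=3)
[Jacobi] macro 7: S0 reads c1=-3125/64 → after 1×micro: 15625/64; S1 reads c0=3125/32 → after 1×micro: -15625/128; S2 reads c2=3 → after 2×micro: 2 ⇒ (c0=15625/64, c1=-15625/128, c2=2)
[Jacobi] macro 8: S0 reads c1=-15625/128 → after 1×micro: 78125/128; S1 reads c0=15625/64 → after 1×micro: -78125/256; S2 reads c2=2 → after 2×micro: 3 ⇒ (c0=78125/128, c1=-78125/256, c2=3)
[Gauss-Seidel] macro 1: S0 reads c1=3 → after 1×micro: 1; S1 reads c0=1 → after 1×micro: 1/2; S2 reads c2=3 → after 2×micro: 2 ⇒ (c0=1, c1=1/2, c2=2)
[Gauss-Seidel] macro 2: S0 reads c1=1/2 → after 1×micro: 3/2; S1 reads c0=3/2 → after 1×micro: -5/4; S2 reads c2=2 → after 2×micro: 3 ⇒ (c0=3/2, c1=-5/4, c2=3)
[Gauss-Seidel] macro 3: S0 reads c1=-5/4 → after 1×micro: 17/4; S1 reads c0=17/4 → after 1×micro: -39/8; S2 reads c2=3 → after 2×micro: 2 ⇒ (c0=17/4, c1=-39/8, c2=2)
[Gauss-Seidel] macro 4: S0 reads c1=-39/8 → after 1×micro: 107/8; S1 reads c0=107/8 → after 1×micro: -253/16; S2 reads c2=2 → after 2×micro: 3 ⇒ (c0=107/8, c1=-253/16, c2=3)
[Gauss-Seidel] macro 5: S0 reads c1=-253/16 → after 1×micro: 681/16; S1 reads c0=681/16 → after 1×micro: -1615/32; S2 reads c2=3 → after 2×micro: 2 ⇒ (c0=681/16, c1=-1615/32, c2=2)
[Gauss-Seidel] macro 6: S0 reads c1=-1615/32 → after 1×micro: 4339/32; S1 reads c0=4339/32 → after 1×micro: -10293/64; S2 reads c2=2 → after 2×micro: 3 ⇒ (c0=4339/32, c1=-10293/64, c2=3)
[Gauss-Seidel] macro 7: S0 reads c1=-10293/64 → after 1×micro: 27649/64; S1 reads c0=27649/64 → after 1×micro: -65591/128; S2 reads c2=3 → after 2×micro: 2 ⇒ (c0=27649/64, c1=-65591/128, c2=2)
[Gauss-Seidel] macro 8: S0 reads c1=-65591/128 → after 1×micro: 176187/128; S1 reads c0=176187/128 → after 1×micro: -417965/256; S2 reads c2=2 → after 2×micro: 3 ⇒ (c0=176187/128, c1=-417965/256, c2=3)

first divergence at macro-step: 1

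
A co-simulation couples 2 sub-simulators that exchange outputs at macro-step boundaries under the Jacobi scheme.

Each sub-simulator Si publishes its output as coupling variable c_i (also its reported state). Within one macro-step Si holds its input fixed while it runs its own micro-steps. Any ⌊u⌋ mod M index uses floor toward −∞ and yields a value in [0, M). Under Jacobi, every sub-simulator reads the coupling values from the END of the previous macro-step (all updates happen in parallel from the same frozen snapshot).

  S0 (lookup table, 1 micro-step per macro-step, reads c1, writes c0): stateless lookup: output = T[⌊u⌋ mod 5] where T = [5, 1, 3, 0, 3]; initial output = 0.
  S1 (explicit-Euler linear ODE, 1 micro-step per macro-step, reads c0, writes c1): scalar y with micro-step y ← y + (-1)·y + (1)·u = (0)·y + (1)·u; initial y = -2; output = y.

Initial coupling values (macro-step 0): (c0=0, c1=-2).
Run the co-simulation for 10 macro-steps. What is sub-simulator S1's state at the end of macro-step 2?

S1 state at macro-step 2 = 0

macro 1: S0 reads c1=-2 → after 1×micro: 0; S1 reads c0=0 → after 1×micro: 0 ⇒ (c0=0, c1=0)
macro 2: S0 reads c1=0 → after 1×micro: 5; S1 reads c0=0 → after 1×micro: 0 ⇒ (c0=5, c1=0)
macro 3: S0 reads c1=0 → after 1×micro: 5; S1 reads c0=5 → after 1×micro: 5 ⇒ (c0=5, c1=5)
macro 4: S0 reads c1=5 → after 1×micro: 5; S1 reads c0=5 → after 1×micro: 5 ⇒ (c0=5, c1=5)
macro 5: S0 reads c1=5 → after 1×micro: 5; S1 reads c0=5 → after 1×micro: 5 ⇒ (c0=5, c1=5)
macro 6: S0 reads c1=5 → after 1×micro: 5; S1 reads c0=5 → after 1×micro: 5 ⇒ (c0=5, c1=5)
macro 7: S0 reads c1=5 → after 1×micro: 5; S1 reads c0=5 → after 1×micro: 5 ⇒ (c0=5, c1=5)
macro 8: S0 reads c1=5 → after 1×micro: 5; S1 reads c0=5 → after 1×micro: 5 ⇒ (c0=5, c1=5)
macro 9: S0 reads c1=5 → after 1×micro: 5; S1 reads c0=5 → after 1×micro: 5 ⇒ (c0=5, c1=5)
macro 10: S0 reads c1=5 → after 1×micro: 5; S1 reads c0=5 → after 1×micro: 5 ⇒ (c0=5, c1=5)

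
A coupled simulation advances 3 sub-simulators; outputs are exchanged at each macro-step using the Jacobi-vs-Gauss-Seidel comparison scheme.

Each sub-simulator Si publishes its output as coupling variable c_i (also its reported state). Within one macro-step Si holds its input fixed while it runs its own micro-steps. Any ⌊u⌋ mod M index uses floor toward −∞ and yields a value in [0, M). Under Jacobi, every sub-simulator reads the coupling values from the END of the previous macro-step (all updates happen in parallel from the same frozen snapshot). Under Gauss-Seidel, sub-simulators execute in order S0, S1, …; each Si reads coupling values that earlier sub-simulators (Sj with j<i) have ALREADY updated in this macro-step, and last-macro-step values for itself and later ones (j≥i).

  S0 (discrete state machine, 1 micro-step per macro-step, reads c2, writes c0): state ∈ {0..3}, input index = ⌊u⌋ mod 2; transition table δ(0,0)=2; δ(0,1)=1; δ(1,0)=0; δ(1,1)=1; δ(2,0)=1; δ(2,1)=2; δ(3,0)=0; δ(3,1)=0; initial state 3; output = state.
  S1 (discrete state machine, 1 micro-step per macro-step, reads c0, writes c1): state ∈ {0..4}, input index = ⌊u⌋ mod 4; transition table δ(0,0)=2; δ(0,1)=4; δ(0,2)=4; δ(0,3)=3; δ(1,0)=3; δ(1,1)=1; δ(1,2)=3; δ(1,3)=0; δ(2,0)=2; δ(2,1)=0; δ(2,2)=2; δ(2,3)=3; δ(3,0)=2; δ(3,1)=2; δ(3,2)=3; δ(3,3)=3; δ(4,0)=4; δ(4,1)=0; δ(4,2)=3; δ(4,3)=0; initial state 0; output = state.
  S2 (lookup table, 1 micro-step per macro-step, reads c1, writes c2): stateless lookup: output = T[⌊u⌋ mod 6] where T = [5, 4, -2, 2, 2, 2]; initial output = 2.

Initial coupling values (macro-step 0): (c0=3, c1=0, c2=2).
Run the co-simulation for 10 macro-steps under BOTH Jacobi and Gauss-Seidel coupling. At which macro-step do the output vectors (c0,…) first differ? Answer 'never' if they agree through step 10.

[Jacobi] macro 1: S0 reads c2=2 → after 1×micro: 0; S1 reads c0=3 → after 1×micro: 3; S2 reads c1=0 → after 1×micro: 5 ⇒ (c0=0, c1=3, c2=5)
[Jacobi] macro 2: S0 reads c2=5 → after 1×micro: 1; S1 reads c0=0 → after 1×micro: 2; S2 reads c1=3 → after 1×micro: 2 ⇒ (c0=1, c1=2, c2=2)
[Jacobi] macro 3: S0 reads c2=2 → after 1×micro: 0; S1 reads c0=1 → after 1×micro: 0; S2 reads c1=2 → after 1×micro: -2 ⇒ (c0=0, c1=0, c2=-2)
[Jacobi] macro 4: S0 reads c2=-2 → after 1×micro: 2; S1 reads c0=0 → after 1×micro: 2; S2 reads c1=0 → after 1×micro: 5 ⇒ (c0=2, c1=2, c2=5)
[Jacobi] macro 5: S0 reads c2=5 → after 1×micro: 2; S1 reads c0=2 → after 1×micro: 2; S2 reads c1=2 → after 1×micro: -2 ⇒ (c0=2, c1=2, c2=-2)
[Jacobi] macro 6: S0 reads c2=-2 → after 1×micro: 1; S1 reads c0=2 → after 1×micro: 2; S2 reads c1=2 → after 1×micro: -2 ⇒ (c0=1, c1=2, c2=-2)
[Jacobi] macro 7: S0 reads c2=-2 → after 1×micro: 0; S1 reads c0=1 → after 1×micro: 0; S2 reads c1=2 → after 1×micro: -2 ⇒ (c0=0, c1=0, c2=-2)
[Jacobi] macro 8: S0 reads c2=-2 → after 1×micro: 2; S1 reads c0=0 → after 1×micro: 2; S2 reads c1=0 → after 1×micro: 5 ⇒ (c0=2, c1=2, c2=5)
[Jacobi] macro 9: S0 reads c2=5 → after 1×micro: 2; S1 reads c0=2 → after 1×micro: 2; S2 reads c1=2 → after 1×micro: -2 ⇒ (c0=2, c1=2, c2=-2)
[Jacobi] macro 10: S0 reads c2=-2 → after 1×micro: 1; S1 reads c0=2 → after 1×micro: 2; S2 reads c1=2 → after 1×micro: -2 ⇒ (c0=1, c1=2, c2=-2)
[Gauss-Seidel] macro 1: S0 reads c2=2 → after 1×micro: 0; S1 reads c0=0 → after 1×micro: 2; S2 reads c1=2 → after 1×micro: -2 ⇒ (c0=0, c1=2, c2=-2)
[Gauss-Seidel] macro 2: S0 reads c2=-2 → after 1×micro: 2; S1 reads c0=2 → after 1×micro: 2; S2 reads c1=2 → after 1×micro: -2 ⇒ (c0=2, c1=2, c2=-2)
[Gauss-Seidel] macro 3: S0 reads c2=-2 → after 1×micro: 1; S1 reads c0=1 → after 1×micro: 0; S2 reads c1=0 → after 1×micro: 5 ⇒ (c0=1, c1=0, c2=5)
[Gauss-Seidel] macro 4: S0 reads c2=5 → after 1×micro: 1; S1 reads c0=1 → after 1×micro: 4; S2 reads c1=4 → after 1×micro: 2 ⇒ (c0=1, c1=4, c2=2)
[Gauss-Seidel] macro 5: S0 reads c2=2 → after 1×micro: 0; S1 reads c0=0 → after 1×micro: 4; S2 reads c1=4 → after 1×micro: 2 ⇒ (c0=0, c1=4, c2=2)
[Gauss-Seidel] macro 6: S0 reads c2=2 → after 1×micro: 2; S1 reads c0=2 → after 1×micro: 3; S2 reads c1=3 → after 1×micro: 2 ⇒ (c0=2, c1=3, c2=2)
[Gauss-Seidel] macro 7: S0 reads c2=2 → after 1×micro: 1; S1 reads c0=1 → after 1×micro: 2; S2 reads c1=2 → after 1×micro: -2 ⇒ (c0=1, c1=2, c2=-2)
[Gauss-Seidel] macro 8: S0 reads c2=-2 → after 1×micro: 0; S1 reads c0=0 → after 1×micro: 2; S2 reads c1=2 → after 1×micro: -2 ⇒ (c0=0, c1=2, c2=-2)
[Gauss-Seidel] macro 9: S0 reads c2=-2 → after 1×micro: 2; S1 reads c0=2 → after 1×micro: 2; S2 reads c1=2 → after 1×micro: -2 ⇒ (c0=2, c1=2, c2=-2)
[Gauss-Seidel] macro 10: S0 reads c2=-2 → after 1×micro: 1; S1 reads c0=1 → after 1×micro: 0; S2 reads c1=0 → after 1×micro: 5 ⇒ (c0=1, c1=0, c2=5)

first divergence at macro-step: 1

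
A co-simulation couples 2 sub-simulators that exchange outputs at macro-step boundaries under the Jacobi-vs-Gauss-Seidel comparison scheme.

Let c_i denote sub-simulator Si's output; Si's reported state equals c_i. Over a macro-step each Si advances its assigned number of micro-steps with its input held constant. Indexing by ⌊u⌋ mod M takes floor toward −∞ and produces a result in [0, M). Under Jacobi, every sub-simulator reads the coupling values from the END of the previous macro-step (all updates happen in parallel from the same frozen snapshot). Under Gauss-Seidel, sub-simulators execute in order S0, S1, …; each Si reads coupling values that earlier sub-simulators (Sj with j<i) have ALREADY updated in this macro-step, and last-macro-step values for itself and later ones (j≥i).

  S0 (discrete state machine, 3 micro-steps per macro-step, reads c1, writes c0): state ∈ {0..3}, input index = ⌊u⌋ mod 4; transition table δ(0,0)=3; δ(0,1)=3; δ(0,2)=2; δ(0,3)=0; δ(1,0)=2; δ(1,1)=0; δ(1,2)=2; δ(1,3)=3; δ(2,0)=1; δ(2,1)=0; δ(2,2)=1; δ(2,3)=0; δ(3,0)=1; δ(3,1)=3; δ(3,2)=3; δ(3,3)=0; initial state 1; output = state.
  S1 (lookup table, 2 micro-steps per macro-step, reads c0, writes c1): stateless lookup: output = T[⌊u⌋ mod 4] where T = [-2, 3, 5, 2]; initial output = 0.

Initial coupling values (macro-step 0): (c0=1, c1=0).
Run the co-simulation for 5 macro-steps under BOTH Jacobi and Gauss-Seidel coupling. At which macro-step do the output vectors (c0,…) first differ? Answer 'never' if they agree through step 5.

first divergence at macro-step: 1

[Jacobi] macro 1: S0 reads c1=0 → after 3×micro: 2; S1 reads c0=1 → after 2×micro: 3 ⇒ (c0=2, c1=3)
[Jacobi] macro 2: S0 reads c1=3 → after 3×micro: 0; S1 reads c0=2 → after 2×micro: 5 ⇒ (c0=0, c1=5)
[Jacobi] macro 3: S0 reads c1=5 → after 3×micro: 3; S1 reads c0=0 → after 2×micro: -2 ⇒ (c0=3, c1=-2)
[Jacobi] macro 4: S0 reads c1=-2 → after 3×micro: 3; S1 reads c0=3 → after 2×micro: 2 ⇒ (c0=3, c1=2)
[Jacobi] macro 5: S0 reads c1=2 → after 3×micro: 3; S1 reads c0=3 → after 2×micro: 2 ⇒ (c0=3, c1=2)
[Gauss-Seidel] macro 1: S0 reads c1=0 → after 3×micro: 2; S1 reads c0=2 → after 2×micro: 5 ⇒ (c0=2, c1=5)
[Gauss-Seidel] macro 2: S0 reads c1=5 → after 3×micro: 3; S1 reads c0=3 → after 2×micro: 2 ⇒ (c0=3, c1=2)
[Gauss-Seidel] macro 3: S0 reads c1=2 → after 3×micro: 3; S1 reads c0=3 → after 2×micro: 2 ⇒ (c0=3, c1=2)
[Gauss-Seidel] macro 4: S0 reads c1=2 → after 3×micro: 3; S1 reads c0=3 → after 2×micro: 2 ⇒ (c0=3, c1=2)
[Gauss-Seidel] macro 5: S0 reads c1=2 → after 3×micro: 3; S1 reads c0=3 → after 2×micro: 2 ⇒ (c0=3, c1=2)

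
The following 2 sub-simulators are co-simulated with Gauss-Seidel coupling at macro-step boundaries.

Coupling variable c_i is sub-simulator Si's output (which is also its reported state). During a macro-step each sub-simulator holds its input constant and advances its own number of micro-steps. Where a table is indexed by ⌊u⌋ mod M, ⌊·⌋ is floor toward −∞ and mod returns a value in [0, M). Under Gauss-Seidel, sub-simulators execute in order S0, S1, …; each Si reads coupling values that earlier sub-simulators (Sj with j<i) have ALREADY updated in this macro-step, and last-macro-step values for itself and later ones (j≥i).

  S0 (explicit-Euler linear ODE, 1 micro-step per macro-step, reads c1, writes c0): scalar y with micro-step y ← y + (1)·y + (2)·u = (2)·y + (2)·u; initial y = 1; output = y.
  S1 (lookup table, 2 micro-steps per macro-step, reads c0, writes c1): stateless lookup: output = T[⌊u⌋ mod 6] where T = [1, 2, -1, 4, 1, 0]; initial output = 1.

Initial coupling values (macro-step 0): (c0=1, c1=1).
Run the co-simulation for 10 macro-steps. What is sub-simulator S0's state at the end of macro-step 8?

S0 state at macro-step 8 = 766

macro 1: S0 reads c1=1 → after 1×micro: 4; S1 reads c0=4 → after 2×micro: 1 ⇒ (c0=4, c1=1)
macro 2: S0 reads c1=1 → after 1×micro: 10; S1 reads c0=10 → after 2×micro: 1 ⇒ (c0=10, c1=1)
macro 3: S0 reads c1=1 → after 1×micro: 22; S1 reads c0=22 → after 2×micro: 1 ⇒ (c0=22, c1=1)
macro 4: S0 reads c1=1 → after 1×micro: 46; S1 reads c0=46 → after 2×micro: 1 ⇒ (c0=46, c1=1)
macro 5: S0 reads c1=1 → after 1×micro: 94; S1 reads c0=94 → after 2×micro: 1 ⇒ (c0=94, c1=1)
macro 6: S0 reads c1=1 → after 1×micro: 190; S1 reads c0=190 → after 2×micro: 1 ⇒ (c0=190, c1=1)
macro 7: S0 reads c1=1 → after 1×micro: 382; S1 reads c0=382 → after 2×micro: 1 ⇒ (c0=382, c1=1)
macro 8: S0 reads c1=1 → after 1×micro: 766; S1 reads c0=766 → after 2×micro: 1 ⇒ (c0=766, c1=1)
macro 9: S0 reads c1=1 → after 1×micro: 1534; S1 reads c0=1534 → after 2×micro: 1 ⇒ (c0=1534, c1=1)
macro 10: S0 reads c1=1 → after 1×micro: 3070; S1 reads c0=3070 → after 2×micro: 1 ⇒ (c0=3070, c1=1)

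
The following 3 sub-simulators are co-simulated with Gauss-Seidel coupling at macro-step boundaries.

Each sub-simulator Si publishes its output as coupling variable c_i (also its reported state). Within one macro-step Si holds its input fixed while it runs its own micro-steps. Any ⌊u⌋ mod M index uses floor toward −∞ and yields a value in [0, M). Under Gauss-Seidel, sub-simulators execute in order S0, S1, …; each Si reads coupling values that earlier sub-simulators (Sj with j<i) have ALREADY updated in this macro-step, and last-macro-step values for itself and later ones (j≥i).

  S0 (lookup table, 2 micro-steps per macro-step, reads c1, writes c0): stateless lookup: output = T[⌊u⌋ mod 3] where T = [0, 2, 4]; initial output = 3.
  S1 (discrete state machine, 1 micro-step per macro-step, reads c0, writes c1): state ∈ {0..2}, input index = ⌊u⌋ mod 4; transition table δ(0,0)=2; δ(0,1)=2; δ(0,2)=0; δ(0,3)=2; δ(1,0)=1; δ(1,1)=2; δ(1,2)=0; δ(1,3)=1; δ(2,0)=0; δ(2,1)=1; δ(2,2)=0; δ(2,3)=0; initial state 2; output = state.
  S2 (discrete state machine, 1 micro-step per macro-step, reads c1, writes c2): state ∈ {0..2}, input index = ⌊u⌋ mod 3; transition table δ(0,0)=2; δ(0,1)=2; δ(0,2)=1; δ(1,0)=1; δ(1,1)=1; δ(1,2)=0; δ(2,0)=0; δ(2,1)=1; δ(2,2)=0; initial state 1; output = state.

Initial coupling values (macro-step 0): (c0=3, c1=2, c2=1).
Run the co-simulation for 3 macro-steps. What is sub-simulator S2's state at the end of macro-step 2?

macro 1: S0 reads c1=2 → after 2×micro: 4; S1 reads c0=4 → after 1×micro: 0; S2 reads c1=0 → after 1×micro: 1 ⇒ (c0=4, c1=0, c2=1)
macro 2: S0 reads c1=0 → after 2×micro: 0; S1 reads c0=0 → after 1×micro: 2; S2 reads c1=2 → after 1×micro: 0 ⇒ (c0=0, c1=2, c2=0)
macro 3: S0 reads c1=2 → after 2×micro: 4; S1 reads c0=4 → after 1×micro: 0; S2 reads c1=0 → after 1×micro: 2 ⇒ (c0=4, c1=0, c2=2)

S2 state at macro-step 2 = 0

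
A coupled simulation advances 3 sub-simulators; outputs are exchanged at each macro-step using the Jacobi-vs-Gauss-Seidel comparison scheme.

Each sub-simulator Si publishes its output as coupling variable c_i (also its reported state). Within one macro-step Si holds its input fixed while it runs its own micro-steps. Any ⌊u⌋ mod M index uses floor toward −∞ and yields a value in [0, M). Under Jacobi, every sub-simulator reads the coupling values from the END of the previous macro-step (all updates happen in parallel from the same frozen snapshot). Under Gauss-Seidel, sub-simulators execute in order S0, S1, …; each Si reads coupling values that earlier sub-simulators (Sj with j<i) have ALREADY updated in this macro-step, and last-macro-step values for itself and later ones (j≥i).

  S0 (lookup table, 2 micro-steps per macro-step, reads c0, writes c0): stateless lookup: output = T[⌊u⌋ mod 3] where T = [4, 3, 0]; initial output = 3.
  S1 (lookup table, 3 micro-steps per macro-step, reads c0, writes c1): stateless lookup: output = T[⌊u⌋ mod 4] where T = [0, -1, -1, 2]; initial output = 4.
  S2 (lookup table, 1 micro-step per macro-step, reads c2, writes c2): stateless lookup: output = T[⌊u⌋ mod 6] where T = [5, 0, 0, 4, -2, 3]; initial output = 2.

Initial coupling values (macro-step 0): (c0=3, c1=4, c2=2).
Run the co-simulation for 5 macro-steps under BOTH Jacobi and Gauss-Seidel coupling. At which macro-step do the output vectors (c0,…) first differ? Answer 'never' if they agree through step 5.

first divergence at macro-step: 1

[Jacobi] macro 1: S0 reads c0=3 → after 2×micro: 4; S1 reads c0=3 → after 3×micro: 2; S2 reads c2=2 → after 1×micro: 0 ⇒ (c0=4, c1=2, c2=0)
[Jacobi] macro 2: S0 reads c0=4 → after 2×micro: 3; S1 reads c0=4 → after 3×micro: 0; S2 reads c2=0 → after 1×micro: 5 ⇒ (c0=3, c1=0, c2=5)
[Jacobi] macro 3: S0 reads c0=3 → after 2×micro: 4; S1 reads c0=3 → after 3×micro: 2; S2 reads c2=5 → after 1×micro: 3 ⇒ (c0=4, c1=2, c2=3)
[Jacobi] macro 4: S0 reads c0=4 → after 2×micro: 3; S1 reads c0=4 → after 3×micro: 0; S2 reads c2=3 → after 1×micro: 4 ⇒ (c0=3, c1=0, c2=4)
[Jacobi] macro 5: S0 reads c0=3 → after 2×micro: 4; S1 reads c0=3 → after 3×micro: 2; S2 reads c2=4 → after 1×micro: -2 ⇒ (c0=4, c1=2, c2=-2)
[Gauss-Seidel] macro 1: S0 reads c0=3 → after 2×micro: 4; S1 reads c0=4 → after 3×micro: 0; S2 reads c2=2 → after 1×micro: 0 ⇒ (c0=4, c1=0, c2=0)
[Gauss-Seidel] macro 2: S0 reads c0=4 → after 2×micro: 3; S1 reads c0=3 → after 3×micro: 2; S2 reads c2=0 → after 1×micro: 5 ⇒ (c0=3, c1=2, c2=5)
[Gauss-Seidel] macro 3: S0 reads c0=3 → after 2×micro: 4; S1 reads c0=4 → after 3×micro: 0; S2 reads c2=5 → after 1×micro: 3 ⇒ (c0=4, c1=0, c2=3)
[Gauss-Seidel] macro 4: S0 reads c0=4 → after 2×micro: 3; S1 reads c0=3 → after 3×micro: 2; S2 reads c2=3 → after 1×micro: 4 ⇒ (c0=3, c1=2, c2=4)
[Gauss-Seidel] macro 5: S0 reads c0=3 → after 2×micro: 4; S1 reads c0=4 → after 3×micro: 0; S2 reads c2=4 → after 1×micro: -2 ⇒ (c0=4, c1=0, c2=-2)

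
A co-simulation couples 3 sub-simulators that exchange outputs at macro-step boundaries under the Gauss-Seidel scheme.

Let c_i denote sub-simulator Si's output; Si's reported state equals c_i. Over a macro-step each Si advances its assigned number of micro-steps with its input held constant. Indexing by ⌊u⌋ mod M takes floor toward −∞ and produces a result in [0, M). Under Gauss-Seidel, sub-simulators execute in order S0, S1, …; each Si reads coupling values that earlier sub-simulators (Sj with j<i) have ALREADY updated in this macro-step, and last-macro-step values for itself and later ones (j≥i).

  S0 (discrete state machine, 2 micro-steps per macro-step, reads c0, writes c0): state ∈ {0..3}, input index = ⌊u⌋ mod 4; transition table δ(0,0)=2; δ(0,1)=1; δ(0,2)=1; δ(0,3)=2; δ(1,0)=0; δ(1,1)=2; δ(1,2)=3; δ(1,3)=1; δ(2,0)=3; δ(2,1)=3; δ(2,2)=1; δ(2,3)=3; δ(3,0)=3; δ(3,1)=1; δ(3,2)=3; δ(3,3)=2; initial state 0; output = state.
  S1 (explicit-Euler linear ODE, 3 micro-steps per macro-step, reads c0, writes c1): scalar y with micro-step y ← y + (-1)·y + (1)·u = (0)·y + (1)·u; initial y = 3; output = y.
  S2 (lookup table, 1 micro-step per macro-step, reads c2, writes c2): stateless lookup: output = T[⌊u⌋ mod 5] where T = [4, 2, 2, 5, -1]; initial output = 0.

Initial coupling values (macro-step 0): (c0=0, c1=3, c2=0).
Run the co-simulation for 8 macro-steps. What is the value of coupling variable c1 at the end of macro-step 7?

c1 at macro-step 7 = 3

macro 1: S0 reads c0=0 → after 2×micro: 3; S1 reads c0=3 → after 3×micro: 3; S2 reads c2=0 → after 1×micro: 4 ⇒ (c0=3, c1=3, c2=4)
macro 2: S0 reads c0=3 → after 2×micro: 3; S1 reads c0=3 → after 3×micro: 3; S2 reads c2=4 → after 1×micro: -1 ⇒ (c0=3, c1=3, c2=-1)
macro 3: S0 reads c0=3 → after 2×micro: 3; S1 reads c0=3 → after 3×micro: 3; S2 reads c2=-1 → after 1×micro: -1 ⇒ (c0=3, c1=3, c2=-1)
macro 4: S0 reads c0=3 → after 2×micro: 3; S1 reads c0=3 → after 3×micro: 3; S2 reads c2=-1 → after 1×micro: -1 ⇒ (c0=3, c1=3, c2=-1)
macro 5: S0 reads c0=3 → after 2×micro: 3; S1 reads c0=3 → after 3×micro: 3; S2 reads c2=-1 → after 1×micro: -1 ⇒ (c0=3, c1=3, c2=-1)
macro 6: S0 reads c0=3 → after 2×micro: 3; S1 reads c0=3 → after 3×micro: 3; S2 reads c2=-1 → after 1×micro: -1 ⇒ (c0=3, c1=3, c2=-1)
macro 7: S0 reads c0=3 → after 2×micro: 3; S1 reads c0=3 → after 3×micro: 3; S2 reads c2=-1 → after 1×micro: -1 ⇒ (c0=3, c1=3, c2=-1)
macro 8: S0 reads c0=3 → after 2×micro: 3; S1 reads c0=3 → after 3×micro: 3; S2 reads c2=-1 → after 1×micro: -1 ⇒ (c0=3, c1=3, c2=-1)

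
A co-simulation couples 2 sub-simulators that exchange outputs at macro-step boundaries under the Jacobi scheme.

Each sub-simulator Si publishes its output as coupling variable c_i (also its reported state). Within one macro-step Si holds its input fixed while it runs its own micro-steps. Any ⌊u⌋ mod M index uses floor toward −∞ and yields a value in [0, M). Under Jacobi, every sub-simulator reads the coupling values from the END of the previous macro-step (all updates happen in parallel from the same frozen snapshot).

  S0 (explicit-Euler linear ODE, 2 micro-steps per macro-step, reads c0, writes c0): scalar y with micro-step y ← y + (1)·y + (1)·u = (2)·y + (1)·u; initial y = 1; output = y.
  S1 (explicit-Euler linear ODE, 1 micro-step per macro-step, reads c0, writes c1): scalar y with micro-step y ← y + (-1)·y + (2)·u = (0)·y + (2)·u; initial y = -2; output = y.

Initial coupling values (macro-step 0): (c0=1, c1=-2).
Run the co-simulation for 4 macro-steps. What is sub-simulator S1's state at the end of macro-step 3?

macro 1: S0 reads c0=1 → after 2×micro: 7; S1 reads c0=1 → after 1×micro: 2 ⇒ (c0=7, c1=2)
macro 2: S0 reads c0=7 → after 2×micro: 49; S1 reads c0=7 → after 1×micro: 14 ⇒ (c0=49, c1=14)
macro 3: S0 reads c0=49 → after 2×micro: 343; S1 reads c0=49 → after 1×micro: 98 ⇒ (c0=343, c1=98)
macro 4: S0 reads c0=343 → after 2×micro: 2401; S1 reads c0=343 → after 1×micro: 686 ⇒ (c0=2401, c1=686)

S1 state at macro-step 3 = 98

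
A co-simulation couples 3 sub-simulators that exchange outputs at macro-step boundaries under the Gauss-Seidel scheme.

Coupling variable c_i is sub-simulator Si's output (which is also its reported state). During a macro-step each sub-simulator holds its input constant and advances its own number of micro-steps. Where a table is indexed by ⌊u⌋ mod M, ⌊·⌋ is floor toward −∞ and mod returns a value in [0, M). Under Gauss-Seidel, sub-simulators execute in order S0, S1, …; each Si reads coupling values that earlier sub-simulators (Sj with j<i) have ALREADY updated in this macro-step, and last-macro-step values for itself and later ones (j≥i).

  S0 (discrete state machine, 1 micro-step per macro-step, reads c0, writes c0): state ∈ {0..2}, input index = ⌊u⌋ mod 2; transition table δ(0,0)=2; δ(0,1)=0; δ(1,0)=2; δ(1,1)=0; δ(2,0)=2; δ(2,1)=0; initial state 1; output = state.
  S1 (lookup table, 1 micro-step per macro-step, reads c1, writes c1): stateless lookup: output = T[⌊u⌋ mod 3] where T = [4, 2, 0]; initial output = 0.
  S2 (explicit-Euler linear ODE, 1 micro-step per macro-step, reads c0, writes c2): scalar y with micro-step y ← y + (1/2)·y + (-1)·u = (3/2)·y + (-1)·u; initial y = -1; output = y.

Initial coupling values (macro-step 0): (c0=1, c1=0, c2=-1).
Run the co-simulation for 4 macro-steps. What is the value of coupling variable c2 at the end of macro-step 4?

macro 1: S0 reads c0=1 → after 1×micro: 0; S1 reads c1=0 → after 1×micro: 4; S2 reads c0=0 → after 1×micro: -3/2 ⇒ (c0=0, c1=4, c2=-3/2)
macro 2: S0 reads c0=0 → after 1×micro: 2; S1 reads c1=4 → after 1×micro: 2; S2 reads c0=2 → after 1×micro: -17/4 ⇒ (c0=2, c1=2, c2=-17/4)
macro 3: S0 reads c0=2 → after 1×micro: 2; S1 reads c1=2 → after 1×micro: 0; S2 reads c0=2 → after 1×micro: -67/8 ⇒ (c0=2, c1=0, c2=-67/8)
macro 4: S0 reads c0=2 → after 1×micro: 2; S1 reads c1=0 → after 1×micro: 4; S2 reads c0=2 → after 1×micro: -233/16 ⇒ (c0=2, c1=4, c2=-233/16)

c2 at macro-step 4 = -233/16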